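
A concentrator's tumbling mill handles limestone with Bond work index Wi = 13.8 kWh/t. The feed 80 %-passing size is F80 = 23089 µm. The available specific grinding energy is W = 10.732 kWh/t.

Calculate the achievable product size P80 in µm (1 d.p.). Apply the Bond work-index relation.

P80 = 140.6 µm

W = 10 Wi / √P80 − 10 Wi / √F80
⇒ 1/√P80 = W/(10 Wi) + 1/√F80
  = 10.7320/(10·13.8) + 1/√23089 = 0.077768 + 0.006581 = 0.084349
P80 = (1/0.084349)² = 11.8555² = 140.55 µm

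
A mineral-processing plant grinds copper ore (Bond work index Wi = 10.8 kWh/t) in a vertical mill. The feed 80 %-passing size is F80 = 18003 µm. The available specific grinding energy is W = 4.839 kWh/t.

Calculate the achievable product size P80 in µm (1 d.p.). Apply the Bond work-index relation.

W = 10·Wi·(P80^(-½) − F80^(-½))
⇒ 1/√P80 = W/(10·Wi) + 1/√F80
  = 4.8390/(10·10.8) + 1/√18003 = 0.044806 + 0.007453 = 0.052258
P80 = (1/0.052258)² = 19.1356² = 366.17 µm

P80 = 366.2 µm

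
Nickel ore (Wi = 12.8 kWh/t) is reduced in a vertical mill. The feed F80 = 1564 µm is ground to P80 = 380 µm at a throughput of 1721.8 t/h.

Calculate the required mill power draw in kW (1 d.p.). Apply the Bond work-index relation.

P = 5733.0 kW

W = 10 Wi (1/√P80 − 1/√F80)  [Bond]
W = 10·12.8·(1/√380 − 1/√1564) = 10·12.8·(0.026013) = 3.3296 kWh/t
P = W·T = 3.3296·1721.8 = 5733.0 kW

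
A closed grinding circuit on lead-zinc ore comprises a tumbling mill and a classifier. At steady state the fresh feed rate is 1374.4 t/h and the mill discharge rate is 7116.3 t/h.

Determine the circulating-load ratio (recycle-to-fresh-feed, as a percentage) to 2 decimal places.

CL = 417.78 %

Steady state: M = F + R.
R = M − F = 7116.3 − 1374.4 = 5741.9 t/h
CL = 100·R/F = 100·5741.9/1374.4 = 417.78 %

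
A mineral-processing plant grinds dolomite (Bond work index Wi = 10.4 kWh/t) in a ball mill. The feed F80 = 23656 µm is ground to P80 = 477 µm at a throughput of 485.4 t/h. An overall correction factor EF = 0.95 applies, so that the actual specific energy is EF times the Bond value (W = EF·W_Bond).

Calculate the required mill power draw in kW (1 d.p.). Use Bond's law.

P = 1884.0 kW

Bond: W = 10·Wi·(1/√P80 − 1/√F80)
W = 10·10.4·(1/√477 − 1/√23656) = 10·10.4·(0.039285) = 4.0857 kWh/t
With EF = 0.95: W = 4.0857·0.95 = 3.8814 kWh/t
Mill draw = 3.8814 × 485.4 = 1884.0 kW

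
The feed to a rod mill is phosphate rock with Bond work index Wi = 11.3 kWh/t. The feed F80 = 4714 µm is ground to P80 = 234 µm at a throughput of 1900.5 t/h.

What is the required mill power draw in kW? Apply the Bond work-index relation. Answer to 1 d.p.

W = 10·Wi·[P80^(−½) − F80^(−½)]
W = 10·11.3·(1/√234 − 1/√4714) = 10·11.3·(0.050807) = 5.7412 kWh/t
P_mill = W·ṁ = 5.7412·1900.5 = 10911.2 kW

P = 10911.2 kW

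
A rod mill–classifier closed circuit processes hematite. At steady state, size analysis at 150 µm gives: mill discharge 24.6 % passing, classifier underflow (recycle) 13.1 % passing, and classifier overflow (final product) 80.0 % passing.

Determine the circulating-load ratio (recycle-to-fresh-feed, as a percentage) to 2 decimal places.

Balance %-passing 150 µm (r = R/F):
(1+r)·d = r·u + o ⇒ r = (o−d)/(d−u)
r = (80.0 − 24.6)/(24.6 − 13.1) = 55.4/11.5 = 4.8174
CL = 100·r = 481.74 %

CL = 481.74 %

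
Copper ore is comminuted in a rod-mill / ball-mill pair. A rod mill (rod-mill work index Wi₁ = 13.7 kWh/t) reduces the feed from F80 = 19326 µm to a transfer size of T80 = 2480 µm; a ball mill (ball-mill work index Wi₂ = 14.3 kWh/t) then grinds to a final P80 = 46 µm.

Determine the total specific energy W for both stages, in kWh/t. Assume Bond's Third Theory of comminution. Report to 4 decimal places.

W = 19.9782 kWh/t

W = 10·Wi·(P80^(-½) − F80^(-½))
Stage 1 (19326→2480 µm, Wi₁=13.7): W₁ = 10·13.7·(0.020080 − 0.007193) = 1.7655 kWh/t
Stage 2 (2480→46 µm, Wi₂=14.3): W₂ = 10·14.3·(0.147442 − 0.020080) = 18.2127 kWh/t
W = W₁ + W₂ = 1.7655 + 18.2127 = 19.9782 kWh/t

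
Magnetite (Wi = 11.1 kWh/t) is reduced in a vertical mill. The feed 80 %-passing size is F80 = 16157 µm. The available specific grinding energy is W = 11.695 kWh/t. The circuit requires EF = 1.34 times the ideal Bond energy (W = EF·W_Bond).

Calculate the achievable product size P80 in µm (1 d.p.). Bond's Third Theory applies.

W = 10 Wi (1/√P80 − 1/√F80)  [Bond]
W_Bond = W / EF = 11.695 / 1.34 = 8.7276 kWh/t
1/√P80 = 1/√F80 + W_Bond/(10·Wi)
  = 8.7276/(10·11.1) + 1/√16157 = 0.078627 + 0.007867 = 0.086494
P80 = (1/0.086494)² = 11.5615² = 133.67 µm

P80 = 133.7 µm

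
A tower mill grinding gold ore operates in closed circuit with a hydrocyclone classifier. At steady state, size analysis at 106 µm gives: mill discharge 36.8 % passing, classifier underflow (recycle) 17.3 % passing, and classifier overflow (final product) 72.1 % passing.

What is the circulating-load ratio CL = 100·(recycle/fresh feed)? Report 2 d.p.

CL = 181.03 %

Two-product formula at 106 µm:
Fd + Rd = Ru + Fo ⇒ R/F = (o−d)/(d−u)
r = (72.1 − 36.8)/(36.8 − 17.3) = 35.3/19.5 = 1.8103
CL = 100·r = 181.03 %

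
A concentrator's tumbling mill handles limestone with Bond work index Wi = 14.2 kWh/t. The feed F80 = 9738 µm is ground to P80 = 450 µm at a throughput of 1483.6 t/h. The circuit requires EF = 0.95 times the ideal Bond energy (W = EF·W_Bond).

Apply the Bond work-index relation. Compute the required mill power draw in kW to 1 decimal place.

W = 10 Wi (1/√P80 − 1/√F80)  [Bond]
W = 10·14.2·(1/√450 − 1/√9738) = 10·14.2·(0.037007) = 5.2550 kWh/t
With EF = 0.95: W = 5.2550·0.95 = 4.9922 kWh/t
P_mill = W·ṁ = 4.9922·1483.6 = 7406.5 kW

P = 7406.5 kW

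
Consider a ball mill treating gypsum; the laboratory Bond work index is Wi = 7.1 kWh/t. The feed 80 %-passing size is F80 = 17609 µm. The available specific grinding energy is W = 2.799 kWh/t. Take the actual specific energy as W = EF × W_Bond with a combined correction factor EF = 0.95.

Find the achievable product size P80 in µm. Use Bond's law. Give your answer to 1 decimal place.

W = 10 Wi / √P80 − 10 Wi / √F80
W_Bond = W / EF = 2.799 / 0.95 = 2.9463 kWh/t
1/√P80 = 1/√F80 + W_Bond/(10·Wi)
  = 2.9463/(10·7.1) + 1/√17609 = 0.041497 + 0.007536 = 0.049033
P80 = (1/0.049033)² = 20.3943² = 415.93 µm

P80 = 415.9 µm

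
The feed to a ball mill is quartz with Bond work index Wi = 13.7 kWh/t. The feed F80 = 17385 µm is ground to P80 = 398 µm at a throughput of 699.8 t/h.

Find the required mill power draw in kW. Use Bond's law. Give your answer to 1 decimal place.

W = 10 Wi (P80^-0.5 − F80^-0.5)
W = 10·13.7·(1/√398 − 1/√17385) = 10·13.7·(0.042541) = 5.8281 kWh/t
Power = W × throughput = 5.8281 kWh/t × 699.8 t/h = 4078.5 kW

P = 4078.5 kW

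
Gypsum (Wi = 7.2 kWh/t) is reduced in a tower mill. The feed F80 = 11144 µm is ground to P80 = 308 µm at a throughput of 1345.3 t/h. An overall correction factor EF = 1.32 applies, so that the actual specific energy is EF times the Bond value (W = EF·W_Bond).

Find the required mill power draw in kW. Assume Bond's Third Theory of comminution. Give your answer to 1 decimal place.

W = 10 Wi (P80^-0.5 − F80^-0.5)
W = 10·7.2·(1/√308 − 1/√11144) = 10·7.2·(0.047507) = 3.4205 kWh/t
With EF = 1.32: W = 3.4205·1.32 = 4.5151 kWh/t
Power = W × throughput = 4.5151 kWh/t × 1345.3 t/h = 6074.2 kW

P = 6074.2 kW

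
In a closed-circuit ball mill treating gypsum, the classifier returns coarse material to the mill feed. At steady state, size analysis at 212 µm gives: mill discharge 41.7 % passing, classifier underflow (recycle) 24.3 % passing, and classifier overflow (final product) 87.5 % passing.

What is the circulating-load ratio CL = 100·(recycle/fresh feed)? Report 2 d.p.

Two-product formula at 212 µm:
r = (o − d)/(d − u)
r = (87.5 − 41.7)/(41.7 − 24.3) = 45.8/17.4 = 2.6322
CL = 100·r = 263.22 %

CL = 263.22 %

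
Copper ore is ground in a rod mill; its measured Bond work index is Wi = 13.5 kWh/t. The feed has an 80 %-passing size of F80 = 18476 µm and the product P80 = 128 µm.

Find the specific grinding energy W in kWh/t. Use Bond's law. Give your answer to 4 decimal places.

W = 10.9392 kWh/t

W = 10 Wi (P80^-0.5 − F80^-0.5)
1/√128 = 0.088388;  1/√18476 = 0.007357
W = 10·13.5·(0.088388 − 0.007357) = 10.9392 kWh/t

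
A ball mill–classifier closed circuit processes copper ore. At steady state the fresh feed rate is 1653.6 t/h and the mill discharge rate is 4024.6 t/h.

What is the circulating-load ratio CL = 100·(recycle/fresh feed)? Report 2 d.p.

Steady state: M = F + R.
R = M − F = 4024.6 − 1653.6 = 2371.0 t/h
CL = 100·R/F = 100·2371.0/1653.6 = 143.38 %

CL = 143.38 %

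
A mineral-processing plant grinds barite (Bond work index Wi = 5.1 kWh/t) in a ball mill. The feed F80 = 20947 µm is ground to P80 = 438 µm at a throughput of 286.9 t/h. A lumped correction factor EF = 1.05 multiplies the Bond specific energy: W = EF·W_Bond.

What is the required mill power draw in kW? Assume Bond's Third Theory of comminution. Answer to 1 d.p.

Bond:  W = 10 Wi (1/√P − 1/√F)
W = 10·5.1·(1/√438 − 1/√20947) = 10·5.1·(0.040872) = 2.0845 kWh/t
W_actual = 1.05 × 2.0845 = 2.1887 kWh/t
Mill draw = 2.1887 × 286.9 = 627.9 kW

P = 627.9 kW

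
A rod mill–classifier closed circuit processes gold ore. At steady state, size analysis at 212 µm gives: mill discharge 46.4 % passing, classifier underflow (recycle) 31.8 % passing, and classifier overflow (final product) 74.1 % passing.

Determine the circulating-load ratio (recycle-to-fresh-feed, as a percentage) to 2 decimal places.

Mass balance on the −212 µm fraction:
(1+r)·d = r·u + o ⇒ r = (o−d)/(d−u)
r = (74.1 − 46.4)/(46.4 − 31.8) = 27.7/14.6 = 1.8973
CL = 100·r = 189.73 %

CL = 189.73 %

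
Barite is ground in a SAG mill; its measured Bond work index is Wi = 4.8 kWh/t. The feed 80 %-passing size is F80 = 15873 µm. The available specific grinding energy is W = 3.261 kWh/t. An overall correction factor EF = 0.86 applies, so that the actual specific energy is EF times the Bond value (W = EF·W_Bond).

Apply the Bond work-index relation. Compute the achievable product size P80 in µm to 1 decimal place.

P80 = 132.3 µm

Bond:  W = 10 Wi (1/√P − 1/√F)
W_Bond = W / EF = 3.261 / 0.86 = 3.7919 kWh/t
P80^-0.5 = F80^-0.5 + W_Bond/(10 Wi)
  = 3.7919/(10·4.8) + 1/√15873 = 0.078997 + 0.007937 = 0.086934
P80 = (1/0.086934)² = 11.5029² = 132.32 µm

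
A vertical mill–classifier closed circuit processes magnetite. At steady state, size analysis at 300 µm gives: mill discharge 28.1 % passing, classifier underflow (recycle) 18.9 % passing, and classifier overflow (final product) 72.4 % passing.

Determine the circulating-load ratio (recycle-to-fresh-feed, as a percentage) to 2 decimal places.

CL = 481.52 %

Balance %-passing 300 µm (r = R/F):
(1+r)·d = r·u + o ⇒ r = (o−d)/(d−u)
r = (72.4 − 28.1)/(28.1 − 18.9) = 44.3/9.2 = 4.8152
CL = 100·r = 481.52 %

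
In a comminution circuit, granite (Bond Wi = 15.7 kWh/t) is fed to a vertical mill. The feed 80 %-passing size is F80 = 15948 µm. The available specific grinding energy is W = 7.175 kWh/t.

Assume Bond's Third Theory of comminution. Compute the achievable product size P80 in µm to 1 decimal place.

P80 = 347.8 µm

Bond:  W = 10 Wi (1/√P − 1/√F)
⇒ 1/√P80 = W/(10 Wi) + 1/√F80
  = 7.1750/(10·15.7) + 1/√15948 = 0.045701 + 0.007919 = 0.053619
P80 = (1/0.053619)² = 18.6500² = 347.82 µm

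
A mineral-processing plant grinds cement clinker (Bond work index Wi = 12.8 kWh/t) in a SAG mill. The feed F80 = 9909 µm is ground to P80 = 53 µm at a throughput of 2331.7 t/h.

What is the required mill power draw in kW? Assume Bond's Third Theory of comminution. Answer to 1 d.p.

P = 37998.1 kW

Bond: W = 10·Wi·(1/√P80 − 1/√F80)
W = 10·12.8·(1/√53 − 1/√9909) = 10·12.8·(0.127315) = 16.2963 kWh/t
Mill draw = 16.2963 × 2331.7 = 37998.1 kW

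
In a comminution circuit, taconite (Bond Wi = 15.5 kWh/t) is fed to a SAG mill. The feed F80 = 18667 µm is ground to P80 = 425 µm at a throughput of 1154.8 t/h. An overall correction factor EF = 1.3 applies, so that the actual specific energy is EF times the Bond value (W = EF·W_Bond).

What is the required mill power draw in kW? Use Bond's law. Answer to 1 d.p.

P = 9584.1 kW

W = 10 Wi (1/√P80 − 1/√F80)  [Bond]
W = 10·15.5·(1/√425 − 1/√18667) = 10·15.5·(0.041188) = 6.3841 kWh/t
With EF = 1.3: W = 6.3841·1.3 = 8.2994 kWh/t
Mill draw = 8.2994 × 1154.8 = 9584.1 kW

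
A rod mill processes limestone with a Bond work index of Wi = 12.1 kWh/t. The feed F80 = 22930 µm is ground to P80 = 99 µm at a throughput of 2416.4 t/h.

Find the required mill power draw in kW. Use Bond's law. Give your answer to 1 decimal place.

W = 10 Wi (P80^-0.5 − F80^-0.5)
W = 10·12.1·(1/√99 − 1/√22930) = 10·12.1·(0.093900) = 11.3619 kWh/t
P = W·T = 11.3619·2416.4 = 27454.9 kW

P = 27454.9 kW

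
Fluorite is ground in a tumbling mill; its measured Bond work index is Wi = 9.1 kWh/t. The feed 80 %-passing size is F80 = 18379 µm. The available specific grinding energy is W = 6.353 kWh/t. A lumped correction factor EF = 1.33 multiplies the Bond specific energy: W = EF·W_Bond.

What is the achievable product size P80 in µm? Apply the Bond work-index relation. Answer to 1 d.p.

W = 10·Wi·(P80^(-½) − F80^(-½))
W_Bond = W / EF = 6.353 / 1.33 = 4.7767 kWh/t
1/√P80 = 1/√F80 + W_Bond/(10·Wi)
  = 4.7767/(10·9.1) + 1/√18379 = 0.052491 + 0.007376 = 0.059867
P80 = (1/0.059867)² = 16.7036² = 279.01 µm

P80 = 279.0 µm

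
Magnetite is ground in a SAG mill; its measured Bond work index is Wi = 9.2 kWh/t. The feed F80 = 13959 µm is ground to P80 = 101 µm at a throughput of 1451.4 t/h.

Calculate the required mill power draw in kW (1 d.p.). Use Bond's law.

P = 12156.4 kW

W = 10 Wi / √P80 − 10 Wi / √F80
W = 10·9.2·(1/√101 − 1/√13959) = 10·9.2·(0.091040) = 8.3757 kWh/t
P = W·T = 8.3757·1451.4 = 12156.4 kW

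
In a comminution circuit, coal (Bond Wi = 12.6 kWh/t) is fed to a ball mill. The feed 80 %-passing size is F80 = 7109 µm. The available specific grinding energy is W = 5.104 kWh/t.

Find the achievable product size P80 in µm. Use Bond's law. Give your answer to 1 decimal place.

P80 = 364.6 µm

W = 10 Wi (P80^-0.5 − F80^-0.5)
⇒ 1/√P80 = W/(10·Wi) + 1/√F80
  = 5.1040/(10·12.6) + 1/√7109 = 0.040508 + 0.011860 = 0.052368
P80 = (1/0.052368)² = 19.0955² = 364.64 µm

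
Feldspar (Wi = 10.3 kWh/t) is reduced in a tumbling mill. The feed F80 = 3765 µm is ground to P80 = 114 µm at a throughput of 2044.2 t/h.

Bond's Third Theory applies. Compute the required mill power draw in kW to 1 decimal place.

P = 16288.6 kW

W = 10 Wi (P80^-0.5 − F80^-0.5)
W = 10·10.3·(1/√114 − 1/√3765) = 10·10.3·(0.077361) = 7.9682 kWh/t
P = W·T = 7.9682·2044.2 = 16288.6 kW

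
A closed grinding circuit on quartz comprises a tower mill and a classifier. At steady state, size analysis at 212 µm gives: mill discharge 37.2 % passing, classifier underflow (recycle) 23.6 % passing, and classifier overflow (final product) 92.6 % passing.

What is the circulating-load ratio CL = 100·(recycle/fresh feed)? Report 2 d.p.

Balance %-passing 212 µm (r = R/F):
r = (o − d)/(d − u)
r = (92.6 − 37.2)/(37.2 − 23.6) = 55.4/13.6 = 4.0735
CL = 100·r = 407.35 %

CL = 407.35 %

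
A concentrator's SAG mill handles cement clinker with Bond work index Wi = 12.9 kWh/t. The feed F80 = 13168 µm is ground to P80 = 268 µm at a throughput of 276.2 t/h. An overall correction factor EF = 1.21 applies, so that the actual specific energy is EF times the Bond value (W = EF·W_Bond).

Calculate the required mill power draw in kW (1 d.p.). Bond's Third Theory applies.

P = 2257.8 kW

W = 10 Wi / √P80 − 10 Wi / √F80
W = 10·12.9·(1/√268 − 1/√13168) = 10·12.9·(0.052370) = 6.7558 kWh/t
With EF = 1.21: W = 6.7558·1.21 = 8.1745 kWh/t
Mill draw = 8.1745 × 276.2 = 2257.8 kW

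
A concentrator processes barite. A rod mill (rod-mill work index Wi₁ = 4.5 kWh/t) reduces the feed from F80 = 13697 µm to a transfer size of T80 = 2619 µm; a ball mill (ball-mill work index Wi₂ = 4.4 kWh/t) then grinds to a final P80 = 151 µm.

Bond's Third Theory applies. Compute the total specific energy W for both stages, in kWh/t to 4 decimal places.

W = 3.2157 kWh/t

Bond: W = 10·Wi·(1/√P80 − 1/√F80)
Stage 1 (13697→2619 µm, Wi₁=4.5): W₁ = 10·4.5·(0.019540 − 0.008545) = 0.4948 kWh/t
Stage 2 (2619→151 µm, Wi₂=4.4): W₂ = 10·4.4·(0.081379 − 0.019540) = 2.7209 kWh/t
W = W₁ + W₂ = 0.4948 + 2.7209 = 3.2157 kWh/t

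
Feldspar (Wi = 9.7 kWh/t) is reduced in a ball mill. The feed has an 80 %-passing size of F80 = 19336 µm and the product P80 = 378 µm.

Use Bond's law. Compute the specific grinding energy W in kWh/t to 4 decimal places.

Bond:  W = 10 Wi (1/√P − 1/√F)
1/√378 = 0.051434;  1/√19336 = 0.007191
W = 10·9.7·(0.051434 − 0.007191) = 4.2916 kWh/t

W = 4.2916 kWh/t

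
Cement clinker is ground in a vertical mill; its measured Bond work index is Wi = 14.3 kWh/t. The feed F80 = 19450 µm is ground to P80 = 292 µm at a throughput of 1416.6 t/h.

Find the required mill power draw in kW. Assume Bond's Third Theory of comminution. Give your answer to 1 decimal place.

W = 10·Wi·(P80^(-½) − F80^(-½))
W = 10·14.3·(1/√292 − 1/√19450) = 10·14.3·(0.051350) = 7.3431 kWh/t
P_mill = W·ṁ = 7.3431·1416.6 = 10402.2 kW

P = 10402.2 kW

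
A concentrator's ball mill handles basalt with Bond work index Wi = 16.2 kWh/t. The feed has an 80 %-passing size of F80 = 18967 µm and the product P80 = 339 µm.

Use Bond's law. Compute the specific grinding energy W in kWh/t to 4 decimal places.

W = 10 Wi (1/√P80 − 1/√F80)  [Bond]
1/√339 = 0.054313;  1/√18967 = 0.007261
W = 10·16.2·(0.054313 − 0.007261) = 7.6223 kWh/t

W = 7.6223 kWh/t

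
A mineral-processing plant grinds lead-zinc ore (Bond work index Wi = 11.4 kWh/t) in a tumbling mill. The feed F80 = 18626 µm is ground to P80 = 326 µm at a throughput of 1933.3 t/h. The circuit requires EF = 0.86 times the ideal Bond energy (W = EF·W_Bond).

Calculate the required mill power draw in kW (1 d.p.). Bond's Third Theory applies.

P = 9108.9 kW

W = 10 Wi (1/√P80 − 1/√F80)  [Bond]
W = 10·11.4·(1/√326 − 1/√18626) = 10·11.4·(0.048058) = 5.4786 kWh/t
Apply correction: 5.4786 × 0.86 = 4.7116 kWh/t
P = W·T = 4.7116·1933.3 = 9108.9 kW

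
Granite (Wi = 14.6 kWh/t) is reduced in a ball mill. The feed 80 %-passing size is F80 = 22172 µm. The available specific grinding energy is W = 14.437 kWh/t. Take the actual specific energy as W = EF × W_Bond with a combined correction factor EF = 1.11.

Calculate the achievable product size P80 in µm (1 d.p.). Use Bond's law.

W = 10 Wi / √P80 − 10 Wi / √F80
W_Bond = W / EF = 14.437 / 1.11 = 13.0063 kWh/t
P80^(−½) = W_Bond/(10 Wi) + F80^(−½)
  = 13.0063/(10·14.6) + 1/√22172 = 0.089084 + 0.006716 = 0.095800
P80 = (1/0.095800)² = 10.4384² = 108.96 µm

P80 = 109.0 µm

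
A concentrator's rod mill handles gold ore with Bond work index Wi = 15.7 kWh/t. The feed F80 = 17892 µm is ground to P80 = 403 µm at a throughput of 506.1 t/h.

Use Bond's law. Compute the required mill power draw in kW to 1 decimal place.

W = 10 Wi / √P80 − 10 Wi / √F80
W = 10·15.7·(1/√403 − 1/√17892) = 10·15.7·(0.042338) = 6.6470 kWh/t
P = W·T = 6.6470·506.1 = 3364.0 kW

P = 3364.0 kW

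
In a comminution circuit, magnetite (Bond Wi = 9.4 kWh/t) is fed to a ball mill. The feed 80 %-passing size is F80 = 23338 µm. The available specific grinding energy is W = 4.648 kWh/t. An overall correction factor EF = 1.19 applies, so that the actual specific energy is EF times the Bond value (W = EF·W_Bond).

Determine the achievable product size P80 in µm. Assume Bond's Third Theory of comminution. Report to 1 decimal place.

W = 10 Wi (P80^-0.5 − F80^-0.5)
W_Bond = W / EF = 4.648 / 1.19 = 3.9059 kWh/t
P80^-0.5 = F80^-0.5 + W_Bond/(10 Wi)
  = 3.9059/(10·9.4) + 1/√23338 = 0.041552 + 0.006546 = 0.048098
P80 = (1/0.048098)² = 20.7910² = 432.26 µm

P80 = 432.3 µm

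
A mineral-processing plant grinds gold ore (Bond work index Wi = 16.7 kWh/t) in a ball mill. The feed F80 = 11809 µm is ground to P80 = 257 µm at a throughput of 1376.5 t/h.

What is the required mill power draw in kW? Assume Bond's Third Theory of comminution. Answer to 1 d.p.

W = 10 Wi (P80^-0.5 − F80^-0.5)
W = 10·16.7·(1/√257 − 1/√11809) = 10·16.7·(0.053176) = 8.8804 kWh/t
P = W·T = 8.8804·1376.5 = 12223.9 kW

P = 12223.9 kW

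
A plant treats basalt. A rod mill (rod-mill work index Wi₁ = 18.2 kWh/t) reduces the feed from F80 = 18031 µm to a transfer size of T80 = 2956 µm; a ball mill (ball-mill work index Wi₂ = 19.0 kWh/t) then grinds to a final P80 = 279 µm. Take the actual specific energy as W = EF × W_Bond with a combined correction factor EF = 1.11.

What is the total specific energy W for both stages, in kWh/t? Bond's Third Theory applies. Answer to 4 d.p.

W = 10 Wi / √P80 − 10 Wi / √F80
Stage 1 (18031→2956 µm, Wi₁=18.2): W₁ = 10·18.2·(0.018393 − 0.007447) = 1.9921 kWh/t
Stage 2 (2956→279 µm, Wi₂=19.0): W₂ = 10·19.0·(0.059868 − 0.018393) = 7.8804 kWh/t
W = W₁ + W₂ = 1.9921 + 7.8804 = 9.8725 kWh/t
W_actual = 1.11 × 9.8725 = 10.9585 kWh/t

W = 10.9585 kWh/t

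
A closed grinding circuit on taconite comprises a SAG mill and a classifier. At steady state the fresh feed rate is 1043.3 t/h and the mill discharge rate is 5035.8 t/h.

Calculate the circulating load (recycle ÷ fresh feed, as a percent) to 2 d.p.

M = F + R at steady state, so:
R = M − F = 5035.8 − 1043.3 = 3992.5 t/h
CL = 100·R/F = 100·3992.5/1043.3 = 382.68 %

CL = 382.68 %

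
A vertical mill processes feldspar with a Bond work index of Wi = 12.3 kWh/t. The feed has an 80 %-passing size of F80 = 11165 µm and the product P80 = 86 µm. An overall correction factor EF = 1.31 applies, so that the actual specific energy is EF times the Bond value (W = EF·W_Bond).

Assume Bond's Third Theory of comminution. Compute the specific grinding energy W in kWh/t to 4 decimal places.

W = 15.8502 kWh/t

W_Bond = 10·Wi·(1/√P₈₀ − 1/√F₈₀)
1/√86 = 0.107833;  1/√11165 = 0.009464
W = 10·12.3·(0.107833 − 0.009464) = 12.0994 kWh/t
Apply correction: 12.0994 × 1.31 = 15.8502 kWh/t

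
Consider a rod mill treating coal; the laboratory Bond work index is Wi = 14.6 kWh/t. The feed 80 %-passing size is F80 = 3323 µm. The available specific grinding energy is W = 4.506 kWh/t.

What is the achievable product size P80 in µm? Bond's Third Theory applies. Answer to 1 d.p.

P80 = 430.2 µm

W = 10 Wi (1/√P80 − 1/√F80)  [Bond]
P80^(−½) = W/(10 Wi) + F80^(−½)
  = 4.5060/(10·14.6) + 1/√3323 = 0.030863 + 0.017347 = 0.048210
P80 = (1/0.048210)² = 20.7424² = 430.25 µm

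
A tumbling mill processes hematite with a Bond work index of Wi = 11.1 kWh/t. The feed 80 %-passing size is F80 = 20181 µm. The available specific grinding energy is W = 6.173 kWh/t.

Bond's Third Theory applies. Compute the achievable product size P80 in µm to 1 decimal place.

W = 10 Wi (P80^-0.5 − F80^-0.5)
⇒ 1/√P80 = W/(10·Wi) + 1/√F80
  = 6.1730/(10·11.1) + 1/√20181 = 0.055613 + 0.007039 = 0.062652
P80 = (1/0.062652)² = 15.9612² = 254.76 µm

P80 = 254.8 µm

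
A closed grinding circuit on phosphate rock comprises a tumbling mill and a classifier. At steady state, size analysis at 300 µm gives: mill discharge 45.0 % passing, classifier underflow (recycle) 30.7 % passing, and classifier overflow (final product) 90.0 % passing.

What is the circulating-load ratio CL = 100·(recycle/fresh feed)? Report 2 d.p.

CL = 314.69 %

Two-product formula at 300 µm:
r = (o − d)/(d − u)
r = (90.0 − 45.0)/(45.0 − 30.7) = 45.0/14.3 = 3.1469
CL = 100·r = 314.69 %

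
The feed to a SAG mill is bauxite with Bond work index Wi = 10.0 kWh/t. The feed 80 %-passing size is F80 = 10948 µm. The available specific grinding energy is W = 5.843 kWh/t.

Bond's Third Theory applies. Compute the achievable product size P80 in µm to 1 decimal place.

W = 10 Wi (P80^-0.5 − F80^-0.5)
⇒ 1/√P80 = W/(10·Wi) + 1/√F80
  = 5.8430/(10·10.0) + 1/√10948 = 0.058430 + 0.009557 = 0.067987
P80 = (1/0.067987)² = 14.7086² = 216.34 µm

P80 = 216.3 µm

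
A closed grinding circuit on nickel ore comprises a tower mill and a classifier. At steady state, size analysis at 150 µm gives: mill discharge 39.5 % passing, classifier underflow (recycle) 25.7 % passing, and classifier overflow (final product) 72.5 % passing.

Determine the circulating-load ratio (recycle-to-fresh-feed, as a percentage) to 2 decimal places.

Balance %-passing 150 µm (r = R/F):
Fd + Rd = Ru + Fo ⇒ R/F = (o−d)/(d−u)
r = (72.5 − 39.5)/(39.5 − 25.7) = 33.0/13.8 = 2.3913
CL = 100·r = 239.13 %

CL = 239.13 %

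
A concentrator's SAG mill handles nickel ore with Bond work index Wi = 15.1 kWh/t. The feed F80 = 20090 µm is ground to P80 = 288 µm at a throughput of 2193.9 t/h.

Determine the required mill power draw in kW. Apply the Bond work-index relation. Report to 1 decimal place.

P = 17183.6 kW

W = 10·Wi·[P80^(−½) − F80^(−½)]
W = 10·15.1·(1/√288 − 1/√20090) = 10·15.1·(0.051870) = 7.8324 kWh/t
P_mill = W·ṁ = 7.8324·2193.9 = 17183.6 kW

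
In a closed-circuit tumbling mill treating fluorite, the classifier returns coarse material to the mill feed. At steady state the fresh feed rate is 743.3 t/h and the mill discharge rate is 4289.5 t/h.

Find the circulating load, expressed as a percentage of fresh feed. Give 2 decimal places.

Discharge = new feed + return, hence
R = M − F = 4289.5 − 743.3 = 3546.2 t/h
CL = 100·R/F = 100·3546.2/743.3 = 477.09 %

CL = 477.09 %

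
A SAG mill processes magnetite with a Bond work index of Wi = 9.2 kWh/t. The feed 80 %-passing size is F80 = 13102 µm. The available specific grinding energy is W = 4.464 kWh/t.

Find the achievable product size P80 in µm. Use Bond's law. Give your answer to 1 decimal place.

W = 10·Wi·[P80^(−½) − F80^(−½)]
1/√P80 = 1/√F80 + W/(10·Wi)
  = 4.4640/(10·9.2) + 1/√13102 = 0.048522 + 0.008736 = 0.057258
P80 = (1/0.057258)² = 17.4648² = 305.02 µm

P80 = 305.0 µm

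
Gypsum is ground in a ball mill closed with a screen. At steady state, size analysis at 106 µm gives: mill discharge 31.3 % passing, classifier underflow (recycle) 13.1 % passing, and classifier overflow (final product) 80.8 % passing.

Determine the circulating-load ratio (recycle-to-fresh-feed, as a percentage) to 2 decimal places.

Let r = R/F. Size balance at 106 µm:
Fd + Rd = Ru + Fo ⇒ R/F = (o−d)/(d−u)
r = (80.8 − 31.3)/(31.3 − 13.1) = 49.5/18.2 = 2.7198
CL = 100·r = 271.98 %

CL = 271.98 %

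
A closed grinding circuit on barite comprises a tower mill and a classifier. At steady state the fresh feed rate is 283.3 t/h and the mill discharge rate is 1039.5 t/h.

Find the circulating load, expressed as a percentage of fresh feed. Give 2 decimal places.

M = F + R at steady state, so:
R = M − F = 1039.5 − 283.3 = 756.2 t/h
CL = 100·R/F = 100·756.2/283.3 = 266.93 %

CL = 266.93 %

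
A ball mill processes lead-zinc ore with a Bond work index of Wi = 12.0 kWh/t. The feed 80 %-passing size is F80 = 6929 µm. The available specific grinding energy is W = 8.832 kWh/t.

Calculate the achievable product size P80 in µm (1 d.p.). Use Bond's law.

P80 = 136.4 µm

Bond:  W = 10 Wi (1/√P − 1/√F)
⇒ 1/√P80 = W/(10 Wi) + 1/√F80
  = 8.8320/(10·12.0) + 1/√6929 = 0.073600 + 0.012013 = 0.085613
P80 = (1/0.085613)² = 11.6804² = 136.43 µm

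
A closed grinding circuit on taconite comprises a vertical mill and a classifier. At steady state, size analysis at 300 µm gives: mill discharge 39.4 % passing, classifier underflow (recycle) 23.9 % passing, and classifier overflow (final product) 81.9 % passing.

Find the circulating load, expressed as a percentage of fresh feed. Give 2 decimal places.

CL = 274.19 %

Mass balance on the −300 µm fraction:
d + r·d = r·u + o → r(d−u) = o−d
r = (81.9 − 39.4)/(39.4 − 23.9) = 42.5/15.5 = 2.7419
CL = 100·r = 274.19 %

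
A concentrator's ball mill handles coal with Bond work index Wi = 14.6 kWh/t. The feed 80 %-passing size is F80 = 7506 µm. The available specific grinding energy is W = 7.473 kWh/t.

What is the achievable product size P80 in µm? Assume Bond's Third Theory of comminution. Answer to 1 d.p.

P80 = 254.1 µm

Bond:  W = 10 Wi (1/√P − 1/√F)
1/√P80 = 1/√F80 + W/(10·Wi)
  = 7.4730/(10·14.6) + 1/√7506 = 0.051185 + 0.011542 = 0.062727
P80 = (1/0.062727)² = 15.9420² = 254.15 µm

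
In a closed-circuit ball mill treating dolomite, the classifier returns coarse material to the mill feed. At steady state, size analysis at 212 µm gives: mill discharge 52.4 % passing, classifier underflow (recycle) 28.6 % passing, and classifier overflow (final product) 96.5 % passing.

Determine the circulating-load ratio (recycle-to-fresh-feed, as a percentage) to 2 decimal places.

CL = 185.29 %

Mass balance on the −212 µm fraction:
r = (o − d)/(d − u)
r = (96.5 − 52.4)/(52.4 − 28.6) = 44.1/23.8 = 1.8529
CL = 100·r = 185.29 %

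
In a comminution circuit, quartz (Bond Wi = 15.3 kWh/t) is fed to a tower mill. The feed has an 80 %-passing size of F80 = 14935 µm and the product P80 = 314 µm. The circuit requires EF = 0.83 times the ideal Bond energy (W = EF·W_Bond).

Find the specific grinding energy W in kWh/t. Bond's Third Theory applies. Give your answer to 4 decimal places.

W = 10 Wi (1/√P80 − 1/√F80)  [Bond]
1/√314 = 0.056433;  1/√14935 = 0.008183
W = 10·15.3·(0.056433 − 0.008183) = 7.3823 kWh/t
Apply correction: 7.3823 × 0.83 = 6.1273 kWh/t

W = 6.1273 kWh/t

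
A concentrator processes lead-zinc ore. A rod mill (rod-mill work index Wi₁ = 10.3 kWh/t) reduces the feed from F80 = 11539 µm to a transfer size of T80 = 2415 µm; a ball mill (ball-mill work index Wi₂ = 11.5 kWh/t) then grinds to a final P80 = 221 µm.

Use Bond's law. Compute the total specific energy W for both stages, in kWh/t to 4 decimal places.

W = 6.5327 kWh/t

W = 10 Wi (P80^-0.5 − F80^-0.5)
Stage 1 (11539→2415 µm, Wi₁=10.3): W₁ = 10·10.3·(0.020349 − 0.009309) = 1.1371 kWh/t
Stage 2 (2415→221 µm, Wi₂=11.5): W₂ = 10·11.5·(0.067267 − 0.020349) = 5.3956 kWh/t
W = W₁ + W₂ = 1.1371 + 5.3956 = 6.5327 kWh/t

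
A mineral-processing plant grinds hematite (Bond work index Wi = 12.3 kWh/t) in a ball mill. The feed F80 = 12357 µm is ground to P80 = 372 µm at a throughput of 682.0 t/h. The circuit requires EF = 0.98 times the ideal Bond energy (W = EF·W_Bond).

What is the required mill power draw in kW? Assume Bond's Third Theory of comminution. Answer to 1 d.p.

P = 3522.8 kW

Bond:  W = 10 Wi (1/√P − 1/√F)
W = 10·12.3·(1/√372 − 1/√12357) = 10·12.3·(0.042852) = 5.2708 kWh/t
Apply correction: 5.2708 × 0.98 = 5.1653 kWh/t
P_mill = W·ṁ = 5.1653·682.0 = 3522.8 kW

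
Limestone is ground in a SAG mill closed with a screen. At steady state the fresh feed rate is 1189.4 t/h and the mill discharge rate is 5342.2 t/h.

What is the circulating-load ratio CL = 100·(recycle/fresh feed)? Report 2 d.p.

CL = 349.15 %

M = F + R at steady state, so:
R = M − F = 5342.2 − 1189.4 = 4152.8 t/h
CL = 100·R/F = 100·4152.8/1189.4 = 349.15 %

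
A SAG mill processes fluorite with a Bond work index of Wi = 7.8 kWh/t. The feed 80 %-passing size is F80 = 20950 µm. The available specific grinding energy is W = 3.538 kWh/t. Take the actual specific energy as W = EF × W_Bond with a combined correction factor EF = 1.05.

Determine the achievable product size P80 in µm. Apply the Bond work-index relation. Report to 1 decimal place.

P80 = 398.3 µm

W_Bond = 10·Wi·(1/√P₈₀ − 1/√F₈₀)
W_Bond = W / EF = 3.538 / 1.05 = 3.3695 kWh/t
⇒ 1/√P80 = W_Bond/(10·Wi) + 1/√F80
  = 3.3695/(10·7.8) + 1/√20950 = 0.043199 + 0.006909 = 0.050108
P80 = (1/0.050108)² = 19.9569² = 398.28 µm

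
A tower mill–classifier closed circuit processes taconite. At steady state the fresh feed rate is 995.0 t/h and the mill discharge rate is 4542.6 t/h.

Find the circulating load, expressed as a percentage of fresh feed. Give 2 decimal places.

CL = 356.54 %

M = F + R at steady state, so:
R = M − F = 4542.6 − 995.0 = 3547.6 t/h
CL = 100·R/F = 100·3547.6/995.0 = 356.54 %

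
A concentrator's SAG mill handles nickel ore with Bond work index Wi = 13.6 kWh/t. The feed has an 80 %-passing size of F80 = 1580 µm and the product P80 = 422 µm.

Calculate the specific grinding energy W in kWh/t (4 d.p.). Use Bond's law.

W = 10 Wi (P80^-0.5 − F80^-0.5)
1/√422 = 0.048679;  1/√1580 = 0.025158
W = 10·13.6·(0.048679 − 0.025158) = 3.1989 kWh/t

W = 3.1989 kWh/t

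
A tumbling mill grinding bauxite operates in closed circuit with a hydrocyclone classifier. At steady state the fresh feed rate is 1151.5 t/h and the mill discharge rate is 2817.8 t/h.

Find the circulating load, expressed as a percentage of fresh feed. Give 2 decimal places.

CL = 144.71 %

Mill node: discharge = fresh + recycle.
R = M − F = 2817.8 − 1151.5 = 1666.3 t/h
CL = 100·R/F = 100·1666.3/1151.5 = 144.71 %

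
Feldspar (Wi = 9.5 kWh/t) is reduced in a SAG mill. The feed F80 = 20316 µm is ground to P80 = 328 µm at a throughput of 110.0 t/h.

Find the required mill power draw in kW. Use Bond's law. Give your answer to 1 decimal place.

P = 503.7 kW

Bond:  W = 10 Wi (1/√P − 1/√F)
W = 10·9.5·(1/√328 − 1/√20316) = 10·9.5·(0.048200) = 4.5790 kWh/t
P_mill = W·ṁ = 4.5790·110.0 = 503.7 kW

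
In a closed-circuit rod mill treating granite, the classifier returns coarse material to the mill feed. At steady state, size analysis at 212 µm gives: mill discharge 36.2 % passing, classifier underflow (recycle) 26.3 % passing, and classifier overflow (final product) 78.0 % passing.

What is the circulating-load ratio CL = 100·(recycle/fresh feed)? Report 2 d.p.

CL = 422.22 %

Let r = R/F. Size balance at 212 µm:
r = (o − d)/(d − u)
r = (78.0 − 36.2)/(36.2 − 26.3) = 41.8/9.9 = 4.2222
CL = 100·r = 422.22 %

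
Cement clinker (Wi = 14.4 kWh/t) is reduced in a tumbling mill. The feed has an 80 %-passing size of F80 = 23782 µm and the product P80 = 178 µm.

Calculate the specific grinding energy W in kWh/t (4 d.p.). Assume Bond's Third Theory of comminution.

W = 10 Wi (P80^-0.5 − F80^-0.5)
1/√178 = 0.074953;  1/√23782 = 0.006484
W = 10·14.4·(0.074953 − 0.006484) = 9.8595 kWh/t

W = 9.8595 kWh/t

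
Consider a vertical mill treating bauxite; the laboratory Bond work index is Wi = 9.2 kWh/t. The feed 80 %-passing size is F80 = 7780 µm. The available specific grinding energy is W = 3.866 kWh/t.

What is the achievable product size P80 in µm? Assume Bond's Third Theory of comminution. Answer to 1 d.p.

P80 = 351.2 µm

W = 10 Wi (P80^-0.5 − F80^-0.5)
⇒ 1/√P80 = W/(10 Wi) + 1/√F80
  = 3.8660/(10·9.2) + 1/√7780 = 0.042022 + 0.011337 = 0.053359
P80 = (1/0.053359)² = 18.7410² = 351.22 µm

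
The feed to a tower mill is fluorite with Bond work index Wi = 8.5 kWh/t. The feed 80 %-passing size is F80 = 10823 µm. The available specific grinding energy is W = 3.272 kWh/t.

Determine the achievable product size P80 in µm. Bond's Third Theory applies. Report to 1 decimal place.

P80 = 432.1 µm

W_Bond = 10·Wi·(1/√P₈₀ − 1/√F₈₀)
P80^-0.5 = F80^-0.5 + W/(10 Wi)
  = 3.2720/(10·8.5) + 1/√10823 = 0.038494 + 0.009612 = 0.048106
P80 = (1/0.048106)² = 20.7873² = 432.11 µm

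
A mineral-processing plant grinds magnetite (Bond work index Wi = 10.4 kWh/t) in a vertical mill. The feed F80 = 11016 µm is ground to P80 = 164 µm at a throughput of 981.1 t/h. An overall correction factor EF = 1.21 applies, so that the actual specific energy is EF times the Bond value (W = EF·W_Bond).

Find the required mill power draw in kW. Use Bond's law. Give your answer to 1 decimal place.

W = 10·Wi·[P80^(−½) − F80^(−½)]
W = 10·10.4·(1/√164 − 1/√11016) = 10·10.4·(0.068559) = 7.1302 kWh/t
With EF = 1.21: W = 7.1302·1.21 = 8.6275 kWh/t
P_mill = W·ṁ = 8.6275·981.1 = 8464.4 kW

P = 8464.4 kW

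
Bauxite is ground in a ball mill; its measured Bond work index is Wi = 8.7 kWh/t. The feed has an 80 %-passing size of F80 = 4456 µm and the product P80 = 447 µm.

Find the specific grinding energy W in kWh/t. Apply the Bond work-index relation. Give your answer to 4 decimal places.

W = 2.8117 kWh/t

Bond:  W = 10 Wi (1/√P − 1/√F)
1/√447 = 0.047298;  1/√4456 = 0.014981
W = 10·8.7·(0.047298 − 0.014981) = 2.8117 kWh/t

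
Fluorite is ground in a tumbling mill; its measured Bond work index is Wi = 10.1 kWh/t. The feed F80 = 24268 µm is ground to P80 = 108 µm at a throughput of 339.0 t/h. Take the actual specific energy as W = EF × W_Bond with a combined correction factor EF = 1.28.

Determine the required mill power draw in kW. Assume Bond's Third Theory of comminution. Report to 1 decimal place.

P = 3935.8 kW

W_Bond = 10·Wi·(1/√P₈₀ − 1/√F₈₀)
W = 10·10.1·(1/√108 − 1/√24268) = 10·10.1·(0.089806) = 9.0704 kWh/t
Apply correction: 9.0704 × 1.28 = 11.6101 kWh/t
P_mill = W·ṁ = 11.6101·339.0 = 3935.8 kW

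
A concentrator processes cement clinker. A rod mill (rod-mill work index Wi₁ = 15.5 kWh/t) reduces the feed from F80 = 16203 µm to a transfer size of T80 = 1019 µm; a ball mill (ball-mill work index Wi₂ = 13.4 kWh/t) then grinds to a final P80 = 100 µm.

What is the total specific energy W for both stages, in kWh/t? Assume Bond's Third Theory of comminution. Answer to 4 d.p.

W = 10 Wi (1/√P80 − 1/√F80)  [Bond]
Stage 1 (16203→1019 µm, Wi₁=15.5): W₁ = 10·15.5·(0.031327 − 0.007856) = 3.6379 kWh/t
Stage 2 (1019→100 µm, Wi₂=13.4): W₂ = 10·13.4·(0.100000 − 0.031327) = 9.2022 kWh/t
W = W₁ + W₂ = 3.6379 + 9.2022 = 12.8402 kWh/t

W = 12.8402 kWh/t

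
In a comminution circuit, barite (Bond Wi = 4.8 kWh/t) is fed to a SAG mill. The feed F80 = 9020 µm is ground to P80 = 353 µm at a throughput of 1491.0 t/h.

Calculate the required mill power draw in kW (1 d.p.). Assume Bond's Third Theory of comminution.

W = 10 Wi / √P80 − 10 Wi / √F80
W = 10·4.8·(1/√353 − 1/√9020) = 10·4.8·(0.042695) = 2.0494 kWh/t
P = W·T = 2.0494·1491.0 = 3055.6 kW

P = 3055.6 kW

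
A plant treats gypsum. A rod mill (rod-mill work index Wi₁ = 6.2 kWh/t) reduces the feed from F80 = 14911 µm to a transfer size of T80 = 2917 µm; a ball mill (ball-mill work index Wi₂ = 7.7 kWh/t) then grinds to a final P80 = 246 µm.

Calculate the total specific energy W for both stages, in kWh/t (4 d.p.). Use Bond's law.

Bond:  W = 10 Wi (1/√P − 1/√F)
Stage 1 (14911→2917 µm, Wi₁=6.2): W₁ = 10·6.2·(0.018515 − 0.008189) = 0.6402 kWh/t
Stage 2 (2917→246 µm, Wi₂=7.7): W₂ = 10·7.7·(0.063758 − 0.018515) = 3.4837 kWh/t
W = W₁ + W₂ = 0.6402 + 3.4837 = 4.1239 kWh/t

W = 4.1239 kWh/t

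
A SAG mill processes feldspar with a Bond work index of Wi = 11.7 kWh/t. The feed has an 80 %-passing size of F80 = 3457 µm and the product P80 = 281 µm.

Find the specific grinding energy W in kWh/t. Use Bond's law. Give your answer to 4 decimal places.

W = 10 Wi (P80^-0.5 − F80^-0.5)
1/√281 = 0.059655;  1/√3457 = 0.017008
W = 10·11.7·(0.059655 − 0.017008) = 4.9897 kWh/t

W = 4.9897 kWh/t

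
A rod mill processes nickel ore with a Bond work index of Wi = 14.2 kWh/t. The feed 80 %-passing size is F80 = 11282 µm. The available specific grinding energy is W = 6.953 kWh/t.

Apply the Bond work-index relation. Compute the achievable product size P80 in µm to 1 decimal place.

W = 10 Wi (1/√P80 − 1/√F80)  [Bond]
P80^(−½) = W/(10 Wi) + F80^(−½)
  = 6.9530/(10·14.2) + 1/√11282 = 0.048965 + 0.009415 = 0.058379
P80 = (1/0.058379)² = 17.1293² = 293.41 µm

P80 = 293.4 µm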